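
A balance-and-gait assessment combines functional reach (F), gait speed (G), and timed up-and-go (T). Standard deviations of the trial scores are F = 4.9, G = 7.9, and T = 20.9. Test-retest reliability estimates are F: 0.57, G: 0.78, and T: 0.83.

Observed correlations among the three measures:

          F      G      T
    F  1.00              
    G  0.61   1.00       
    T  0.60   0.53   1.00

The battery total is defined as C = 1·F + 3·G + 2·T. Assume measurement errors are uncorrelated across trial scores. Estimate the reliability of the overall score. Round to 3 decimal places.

0.886

Var(C) = 4.9² + 3²·7.9² + 2²·20.9² + 2·[3·4.9·7.9·0.61 + 2·4.9·20.9·0.60 + 6·7.9·20.9·0.53] = 2332.94 + 1437.56 = 3770.5.
With uncorrelated errors the cross-covariances are all true-score covariance, so they carry over unchanged; only the diagonal terms shrink to ρᵢσᵢ².
True-score variance = [4.9²·0.57 + 3²·7.9²·0.78 + 2²·20.9²·0.83] + 1437.56 = 1902.01 + 1437.56 = 3339.58.
Reliability = 3339.58 / 3770.5 = 0.886.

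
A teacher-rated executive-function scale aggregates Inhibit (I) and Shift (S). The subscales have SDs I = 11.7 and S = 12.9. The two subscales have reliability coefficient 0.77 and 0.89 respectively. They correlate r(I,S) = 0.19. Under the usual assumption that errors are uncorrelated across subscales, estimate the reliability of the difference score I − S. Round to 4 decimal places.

0.7976

Var(I−S) = 11.7² + 12.9² − 2·11.7·12.9·0.19 = 303.3 − 57.3534 = 245.947.
Under uncorrelated errors the observed covariances equal the true-score covariances, so only the own-variance terms attenuate.
True-score variance = [11.7²·0.77 + 12.9²·0.89] − 57.3534 = 253.51 − 57.3534 = 196.157.
Reliability = 196.157 / 245.947 = 0.7976.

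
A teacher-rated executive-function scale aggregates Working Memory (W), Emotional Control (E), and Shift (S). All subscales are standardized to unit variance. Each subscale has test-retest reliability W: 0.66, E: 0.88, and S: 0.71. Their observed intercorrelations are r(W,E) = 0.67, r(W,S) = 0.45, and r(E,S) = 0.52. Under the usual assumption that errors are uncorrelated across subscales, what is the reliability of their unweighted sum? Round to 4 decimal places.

Var(W+E+S) = 3 + 2·[0.67 + 0.45 + 0.52] = 3 + 3.28 = 6.28.
Because errors are independent across components, Cov(Tᵢ,Tⱼ) = Cov(Xᵢ,Xⱼ); the off-diagonal part of the true-score variance is the same as above.
True-score variance = [0.66 + 0.88 + 0.71] + 3.28 = 2.25 + 3.28 = 5.53.
Reliability = 5.53 / 6.28 = 0.8806.

0.8806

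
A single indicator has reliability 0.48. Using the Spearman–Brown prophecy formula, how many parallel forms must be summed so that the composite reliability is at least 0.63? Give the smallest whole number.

2

k ≥ ρ*(1−ρ₁)/(ρ₁(1−ρ*)) = 0.63·0.52 / (0.48·0.37) = 1.845.
Smallest integer k = 2.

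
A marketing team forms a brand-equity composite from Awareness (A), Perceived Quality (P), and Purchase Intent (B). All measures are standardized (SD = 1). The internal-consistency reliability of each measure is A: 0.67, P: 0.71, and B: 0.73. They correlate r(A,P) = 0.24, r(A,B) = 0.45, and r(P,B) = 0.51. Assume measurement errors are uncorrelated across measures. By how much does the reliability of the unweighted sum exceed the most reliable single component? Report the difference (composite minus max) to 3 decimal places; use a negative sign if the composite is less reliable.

Var(sum) = 3 + 2.4 = 5.4; true-score variance = 2.11 + 2.4 = 4.51; composite reliability = 0.8352.
Max component reliability = 0.7300.
Difference = 0.8352 − 0.7300 = 0.105.

0.105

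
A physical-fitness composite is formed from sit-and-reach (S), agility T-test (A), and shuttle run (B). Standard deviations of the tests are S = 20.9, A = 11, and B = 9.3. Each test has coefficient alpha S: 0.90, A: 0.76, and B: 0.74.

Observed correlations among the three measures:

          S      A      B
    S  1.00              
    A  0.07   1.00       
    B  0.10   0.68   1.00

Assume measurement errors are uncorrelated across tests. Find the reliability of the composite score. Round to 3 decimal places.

0.889

Var(S+A+B) = 20.9² + 11² + 9.3² + 2·[20.9·11·0.07 + 20.9·9.3·0.10 + 11·9.3·0.68] = 644.3 + 210.188 = 854.488.
Because errors are independent across components, Cov(Tᵢ,Tⱼ) = Cov(Xᵢ,Xⱼ); the off-diagonal part of the true-score variance is the same as above.
True-score variance = [20.9²·0.90 + 11²·0.76 + 9.3²·0.74] + 210.188 = 549.092 + 210.188 = 759.28.
Reliability = 759.28 / 854.488 = 0.889.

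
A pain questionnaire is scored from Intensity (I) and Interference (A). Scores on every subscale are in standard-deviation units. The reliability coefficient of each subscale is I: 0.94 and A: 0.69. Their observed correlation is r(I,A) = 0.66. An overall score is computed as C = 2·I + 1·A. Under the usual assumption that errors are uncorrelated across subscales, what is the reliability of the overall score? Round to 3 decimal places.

Var(C) = 2² + 1 + 2·[2·0.66] = 5 + 2.64 = 7.64.
With uncorrelated errors the cross-covariances are all true-score covariance, so they carry over unchanged; only the diagonal terms shrink to ρᵢσᵢ².
True-score variance = [2²·0.94 + 0.69] + 2.64 = 4.45 + 2.64 = 7.09.
Reliability = 7.09 / 7.64 = 0.928.

0.928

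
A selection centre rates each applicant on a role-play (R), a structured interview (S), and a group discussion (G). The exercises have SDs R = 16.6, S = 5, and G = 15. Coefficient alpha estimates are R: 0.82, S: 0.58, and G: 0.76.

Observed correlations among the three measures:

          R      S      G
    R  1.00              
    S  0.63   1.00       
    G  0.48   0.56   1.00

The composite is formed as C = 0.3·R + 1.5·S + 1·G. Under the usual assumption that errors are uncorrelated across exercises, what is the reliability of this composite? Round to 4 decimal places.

0.8510

Var(C) = 0.3²·16.6² + 1.5²·5² + 15² + 2·[0.45·16.6·5·0.63 + 0.3·16.6·15·0.48 + 1.5·5·15·0.56] = 306.05 + 244.773 = 550.823.
With uncorrelated errors the cross-covariances are all true-score covariance, so they carry over unchanged; only the diagonal terms shrink to ρᵢσᵢ².
True-score variance = [0.3²·16.6²·0.82 + 1.5²·5²·0.58 + 15²·0.76] + 244.773 = 223.961 + 244.773 = 468.734.
Reliability = 468.734 / 550.823 = 0.8510.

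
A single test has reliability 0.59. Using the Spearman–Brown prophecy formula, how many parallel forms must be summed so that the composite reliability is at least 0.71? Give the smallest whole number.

k ≥ ρ*(1−ρ₁)/(ρ₁(1−ρ*)) = 0.71·0.41 / (0.59·0.29) = 1.701.
Smallest integer k = 2.

2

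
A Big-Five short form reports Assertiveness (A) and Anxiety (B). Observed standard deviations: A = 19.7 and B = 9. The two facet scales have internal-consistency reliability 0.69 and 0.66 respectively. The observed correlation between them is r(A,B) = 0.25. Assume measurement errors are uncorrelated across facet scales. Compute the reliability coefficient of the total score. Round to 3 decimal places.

Var(A+B) = 19.7² + 9² + 2·[19.7·9·0.25] = 469.09 + 88.65 = 557.74.
Under uncorrelated errors the observed covariances equal the true-score covariances, so only the own-variance terms attenuate.
True-score variance = [19.7²·0.69 + 9²·0.66] + 88.65 = 321.242 + 88.65 = 409.892.
Reliability = 409.892 / 557.74 = 0.735.

0.735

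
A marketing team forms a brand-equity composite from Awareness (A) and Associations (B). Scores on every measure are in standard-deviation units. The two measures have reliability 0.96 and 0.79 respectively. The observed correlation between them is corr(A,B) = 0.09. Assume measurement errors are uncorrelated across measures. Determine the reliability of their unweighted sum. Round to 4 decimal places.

Var(A+B) = 2 + 2·[0.09] = 2 + 0.18 = 2.18.
Because errors are independent across components, Cov(Tᵢ,Tⱼ) = Cov(Xᵢ,Xⱼ); the off-diagonal part of the true-score variance is the same as above.
True-score variance = [0.96 + 0.79] + 0.18 = 1.75 + 0.18 = 1.93.
Reliability = 1.93 / 2.18 = 0.8853.

0.8853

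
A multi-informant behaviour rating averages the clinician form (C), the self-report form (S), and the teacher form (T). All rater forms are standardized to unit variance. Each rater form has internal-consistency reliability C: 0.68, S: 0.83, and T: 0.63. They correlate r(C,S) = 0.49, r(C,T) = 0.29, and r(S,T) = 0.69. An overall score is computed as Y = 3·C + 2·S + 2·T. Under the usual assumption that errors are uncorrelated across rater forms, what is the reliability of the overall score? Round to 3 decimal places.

Var(Y) = 3² + 2² + 2² + 2·[6·0.49 + 6·0.29 + 4·0.69] = 17 + 14.88 = 31.88.
Because errors are independent across components, Cov(Tᵢ,Tⱼ) = Cov(Xᵢ,Xⱼ); the off-diagonal part of the true-score variance is the same as above.
True-score variance = [3²·0.68 + 2²·0.83 + 2²·0.63] + 14.88 = 11.96 + 14.88 = 26.84.
Reliability = 26.84 / 31.88 = 0.842.

0.842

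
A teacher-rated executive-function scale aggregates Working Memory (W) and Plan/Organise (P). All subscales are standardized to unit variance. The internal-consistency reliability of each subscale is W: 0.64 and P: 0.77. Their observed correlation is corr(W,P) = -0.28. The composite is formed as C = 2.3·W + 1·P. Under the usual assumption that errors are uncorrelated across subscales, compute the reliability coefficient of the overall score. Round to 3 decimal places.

Var(C) = 2.3² + 1 + 2·[2.3·(-0.28)] = 6.29 − 1.288 = 5.002.
Because errors are independent across components, Cov(Tᵢ,Tⱼ) = Cov(Xᵢ,Xⱼ); the off-diagonal part of the true-score variance is the same as above.
True-score variance = [2.3²·0.64 + 0.77] − 1.288 = 4.1556 − 1.288 = 2.8676.
Reliability = 2.8676 / 5.002 = 0.573.

0.573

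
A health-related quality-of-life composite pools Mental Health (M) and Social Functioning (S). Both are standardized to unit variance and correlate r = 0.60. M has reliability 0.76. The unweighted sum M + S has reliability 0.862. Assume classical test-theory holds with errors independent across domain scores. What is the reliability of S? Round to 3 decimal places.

Var(M+S) = 2 + 2·0.60 = 3.200.
True-score variance = ρ_M + ρ_S + 2·0.60, so 0.862 = (0.76 + ρ_S + 1.20) / 3.200.
ρ_S = 0.862·3.200 − 0.76 − 1.20 = 0.798.

0.798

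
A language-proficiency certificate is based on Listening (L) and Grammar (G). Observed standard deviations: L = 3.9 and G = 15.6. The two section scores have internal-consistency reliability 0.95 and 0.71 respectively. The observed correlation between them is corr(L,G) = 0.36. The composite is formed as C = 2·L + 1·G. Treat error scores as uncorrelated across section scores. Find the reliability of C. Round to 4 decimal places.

Var(C) = 2²·3.9² + 15.6² + 2·[2·3.9·15.6·0.36] = 304.2 + 87.6096 = 391.81.
Because errors are independent across components, Cov(Tᵢ,Tⱼ) = Cov(Xᵢ,Xⱼ); the off-diagonal part of the true-score variance is the same as above.
True-score variance = [2²·3.9²·0.95 + 15.6²·0.71] + 87.6096 = 230.584 + 87.6096 = 318.193.
Reliability = 318.193 / 391.81 = 0.8121.

0.8121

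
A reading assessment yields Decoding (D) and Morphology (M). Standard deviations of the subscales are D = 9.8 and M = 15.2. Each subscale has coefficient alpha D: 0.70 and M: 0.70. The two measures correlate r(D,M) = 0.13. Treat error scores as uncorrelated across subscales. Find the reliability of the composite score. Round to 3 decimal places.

0.732

Var(D+M) = 9.8² + 15.2² + 2·[9.8·15.2·0.13] = 327.08 + 38.7296 = 365.81.
Under uncorrelated errors the observed covariances equal the true-score covariances, so only the own-variance terms attenuate.
True-score variance = [9.8²·0.70 + 15.2²·0.70] + 38.7296 = 228.956 + 38.7296 = 267.686.
Reliability = 267.686 / 365.81 = 0.732.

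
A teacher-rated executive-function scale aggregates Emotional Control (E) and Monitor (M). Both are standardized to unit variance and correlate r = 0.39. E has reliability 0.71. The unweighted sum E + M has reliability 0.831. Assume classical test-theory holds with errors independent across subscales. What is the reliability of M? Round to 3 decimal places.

Var(E+M) = 2 + 2·0.39 = 2.780.
True-score variance = ρ_E + ρ_M + 2·0.39, so 0.831 = (0.71 + ρ_M + 0.78) / 2.780.
ρ_M = 0.831·2.780 − 0.71 − 0.78 = 0.820.

0.820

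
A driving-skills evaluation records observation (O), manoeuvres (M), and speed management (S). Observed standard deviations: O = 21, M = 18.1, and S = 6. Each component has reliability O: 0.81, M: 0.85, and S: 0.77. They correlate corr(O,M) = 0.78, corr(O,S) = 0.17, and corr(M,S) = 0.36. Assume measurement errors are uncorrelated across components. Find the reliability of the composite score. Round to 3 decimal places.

0.907

Var(O+M+S) = 21² + 18.1² + 6² + 2·[21·18.1·0.78 + 21·6·0.17 + 18.1·6·0.36] = 804.61 + 713.988 = 1518.6.
With uncorrelated errors the cross-covariances are all true-score covariance, so they carry over unchanged; only the diagonal terms shrink to ρᵢσᵢ².
True-score variance = [21²·0.81 + 18.1²·0.85 + 6²·0.77] + 713.988 = 663.399 + 713.988 = 1377.39.
Reliability = 1377.39 / 1518.6 = 0.907.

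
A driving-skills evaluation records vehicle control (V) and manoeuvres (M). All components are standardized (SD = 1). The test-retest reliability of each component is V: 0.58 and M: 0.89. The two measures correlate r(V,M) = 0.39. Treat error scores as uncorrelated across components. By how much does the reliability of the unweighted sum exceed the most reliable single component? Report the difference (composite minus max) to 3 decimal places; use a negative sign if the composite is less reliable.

-0.081

Var(sum) = 2 + 0.78 = 2.78; true-score variance = 1.47 + 0.78 = 2.25; composite reliability = 0.8094.
Max component reliability = 0.8900.
Difference = 0.8094 − 0.8900 = -0.081.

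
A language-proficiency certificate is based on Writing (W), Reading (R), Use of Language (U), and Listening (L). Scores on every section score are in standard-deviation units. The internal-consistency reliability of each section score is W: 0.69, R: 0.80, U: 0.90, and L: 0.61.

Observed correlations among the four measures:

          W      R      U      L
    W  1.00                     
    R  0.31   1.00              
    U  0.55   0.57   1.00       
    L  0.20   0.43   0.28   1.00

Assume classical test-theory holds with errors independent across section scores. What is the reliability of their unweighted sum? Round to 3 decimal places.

0.885

Var(W+R+U+L) = 4 + 2·[0.31 + 0.55 + 0.20 + 0.57 + 0.43 + 0.28] = 4 + 4.68 = 8.68.
Under uncorrelated errors the observed covariances equal the true-score covariances, so only the own-variance terms attenuate.
True-score variance = [0.69 + 0.80 + 0.90 + 0.61] + 4.68 = 3 + 4.68 = 7.68.
Reliability = 7.68 / 8.68 = 0.885.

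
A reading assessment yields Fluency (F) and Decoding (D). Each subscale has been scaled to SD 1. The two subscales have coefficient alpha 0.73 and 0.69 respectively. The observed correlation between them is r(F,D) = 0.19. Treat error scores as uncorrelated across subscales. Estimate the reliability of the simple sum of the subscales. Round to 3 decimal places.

Var(F+D) = 2 + 2·[0.19] = 2 + 0.38 = 2.38.
With uncorrelated errors the cross-covariances are all true-score covariance, so they carry over unchanged; only the diagonal terms shrink to ρᵢσᵢ².
True-score variance = [0.73 + 0.69] + 0.38 = 1.42 + 0.38 = 1.8.
Reliability = 1.8 / 2.38 = 0.756.

0.756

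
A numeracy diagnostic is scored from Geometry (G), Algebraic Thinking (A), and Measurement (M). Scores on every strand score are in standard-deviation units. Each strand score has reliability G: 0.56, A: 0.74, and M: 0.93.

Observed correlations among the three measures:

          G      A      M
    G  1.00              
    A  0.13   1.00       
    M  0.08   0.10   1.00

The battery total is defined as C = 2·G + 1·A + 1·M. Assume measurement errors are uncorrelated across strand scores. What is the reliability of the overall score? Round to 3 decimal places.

0.703

Var(C) = 2² + 1 + 1 + 2·[2·0.13 + 2·0.08 + 0.10] = 6 + 1.04 = 7.04.
With uncorrelated errors the cross-covariances are all true-score covariance, so they carry over unchanged; only the diagonal terms shrink to ρᵢσᵢ².
True-score variance = [2²·0.56 + 0.74 + 0.93] + 1.04 = 3.91 + 1.04 = 4.95.
Reliability = 4.95 / 7.04 = 0.703.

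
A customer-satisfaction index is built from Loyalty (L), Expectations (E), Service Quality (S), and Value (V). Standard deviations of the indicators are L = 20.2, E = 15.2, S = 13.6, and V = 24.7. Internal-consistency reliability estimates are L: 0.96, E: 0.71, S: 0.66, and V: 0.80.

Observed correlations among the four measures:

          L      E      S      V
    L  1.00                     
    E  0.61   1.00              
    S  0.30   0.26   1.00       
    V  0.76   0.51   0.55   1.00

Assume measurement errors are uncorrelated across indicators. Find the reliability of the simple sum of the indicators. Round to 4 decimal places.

Var(L+E+S+V) = 20.2² + 15.2² + 13.6² + 24.7² + 2·[20.2·15.2·0.61 + 20.2·13.6·0.30 + 20.2·24.7·0.76 + 15.2·13.6·0.26 + 15.2·24.7·0.51 + 13.6·24.7·0.55] = 1434.13 + 2157.76 = 3591.89.
Because errors are independent across components, Cov(Tᵢ,Tⱼ) = Cov(Xᵢ,Xⱼ); the off-diagonal part of the true-score variance is the same as above.
True-score variance = [20.2²·0.96 + 15.2²·0.71 + 13.6²·0.66 + 24.7²·0.80] + 2157.76 = 1165.9 + 2157.76 = 3323.67.
Reliability = 3323.67 / 3591.89 = 0.9253.

0.9253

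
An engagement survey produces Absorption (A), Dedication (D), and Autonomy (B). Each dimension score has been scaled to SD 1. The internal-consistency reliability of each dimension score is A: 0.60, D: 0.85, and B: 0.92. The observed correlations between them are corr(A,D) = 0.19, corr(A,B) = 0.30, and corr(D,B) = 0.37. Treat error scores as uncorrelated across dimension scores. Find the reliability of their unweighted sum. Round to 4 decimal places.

Var(A+D+B) = 3 + 2·[0.19 + 0.30 + 0.37] = 3 + 1.72 = 4.72.
With uncorrelated errors the cross-covariances are all true-score covariance, so they carry over unchanged; only the diagonal terms shrink to ρᵢσᵢ².
True-score variance = [0.60 + 0.85 + 0.92] + 1.72 = 2.37 + 1.72 = 4.09.
Reliability = 4.09 / 4.72 = 0.8665.

0.8665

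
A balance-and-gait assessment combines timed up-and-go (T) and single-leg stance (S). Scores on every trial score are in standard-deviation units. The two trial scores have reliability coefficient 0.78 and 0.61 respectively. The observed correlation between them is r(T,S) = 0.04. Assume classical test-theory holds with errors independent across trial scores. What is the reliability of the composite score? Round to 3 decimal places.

Var(T+S) = 2 + 2·[0.04] = 2 + 0.08 = 2.08.
Under uncorrelated errors the observed covariances equal the true-score covariances, so only the own-variance terms attenuate.
True-score variance = [0.78 + 0.61] + 0.08 = 1.39 + 0.08 = 1.47.
Reliability = 1.47 / 2.08 = 0.707.

0.707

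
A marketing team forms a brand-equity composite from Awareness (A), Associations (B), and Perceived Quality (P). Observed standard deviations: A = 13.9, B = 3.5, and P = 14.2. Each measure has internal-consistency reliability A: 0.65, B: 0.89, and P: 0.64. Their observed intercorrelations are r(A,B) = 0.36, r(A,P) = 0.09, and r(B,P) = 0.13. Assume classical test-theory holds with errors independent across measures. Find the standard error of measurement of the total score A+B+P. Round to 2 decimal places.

11.90

Var(total) = 407.1 + 83.4784 = 490.578.
True-score variance = 265.539 + 83.4784 = 349.017, so reliability = 0.7114.
Error variance = 490.578 − 349.017 = 141.561; SEM = √141.561 = 11.90.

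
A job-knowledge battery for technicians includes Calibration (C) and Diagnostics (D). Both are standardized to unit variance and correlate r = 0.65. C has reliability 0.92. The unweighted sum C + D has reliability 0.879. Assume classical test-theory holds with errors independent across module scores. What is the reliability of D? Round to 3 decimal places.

Var(C+D) = 2 + 2·0.65 = 3.300.
True-score variance = ρ_C + ρ_D + 2·0.65, so 0.879 = (0.92 + ρ_D + 1.30) / 3.300.
ρ_D = 0.879·3.300 − 0.92 − 1.30 = 0.681.

0.681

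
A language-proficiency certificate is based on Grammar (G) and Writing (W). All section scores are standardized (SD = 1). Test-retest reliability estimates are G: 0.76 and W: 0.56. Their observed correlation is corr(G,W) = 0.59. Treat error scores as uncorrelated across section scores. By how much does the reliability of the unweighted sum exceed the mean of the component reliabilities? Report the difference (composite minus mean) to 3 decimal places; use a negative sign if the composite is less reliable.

0.126

Var(sum) = 2 + 1.18 = 3.18; true-score variance = 1.32 + 1.18 = 2.5; composite reliability = 0.7862.
Mean component reliability = 0.6600.
Difference = 0.7862 − 0.6600 = 0.126.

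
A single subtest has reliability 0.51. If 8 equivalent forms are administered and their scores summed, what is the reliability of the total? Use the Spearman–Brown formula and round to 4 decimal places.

ρ_k = kρ / (1 + (k−1)ρ) = 8·0.51 / (1 + 7·0.51) = 4.080 / 4.570 = 0.8928.

0.8928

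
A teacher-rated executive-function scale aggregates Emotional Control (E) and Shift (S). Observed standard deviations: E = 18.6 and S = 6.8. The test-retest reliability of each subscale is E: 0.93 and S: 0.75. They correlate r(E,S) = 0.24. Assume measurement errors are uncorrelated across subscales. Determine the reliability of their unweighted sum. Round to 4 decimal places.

0.9210

Var(E+S) = 18.6² + 6.8² + 2·[18.6·6.8·0.24] = 392.2 + 60.7104 = 452.91.
Under uncorrelated errors the observed covariances equal the true-score covariances, so only the own-variance terms attenuate.
True-score variance = [18.6²·0.93 + 6.8²·0.75] + 60.7104 = 356.423 + 60.7104 = 417.133.
Reliability = 417.133 / 452.91 = 0.9210.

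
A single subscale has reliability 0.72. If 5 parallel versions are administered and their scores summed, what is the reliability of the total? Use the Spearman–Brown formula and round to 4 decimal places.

0.9278

ρ_k = kρ / (1 + (k−1)ρ) = 5·0.72 / (1 + 4·0.72) = 3.600 / 3.880 = 0.9278.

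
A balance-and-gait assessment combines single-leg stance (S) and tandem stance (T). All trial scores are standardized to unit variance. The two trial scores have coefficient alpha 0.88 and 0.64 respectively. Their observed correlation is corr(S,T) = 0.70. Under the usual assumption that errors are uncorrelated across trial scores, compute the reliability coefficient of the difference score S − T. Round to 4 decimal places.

0.2000

Var(S−T) = 1 + 1 − 2·0.70 = 2 − 1.4 = 0.6.
Because errors are independent across components, Cov(Tᵢ,Tⱼ) = Cov(Xᵢ,Xⱼ); the off-diagonal part of the true-score variance is the same as above.
True-score variance = [0.88 + 0.64] − 1.4 = 1.52 − 1.4 = 0.12.
Reliability = 0.12 / 0.6 = 0.2000.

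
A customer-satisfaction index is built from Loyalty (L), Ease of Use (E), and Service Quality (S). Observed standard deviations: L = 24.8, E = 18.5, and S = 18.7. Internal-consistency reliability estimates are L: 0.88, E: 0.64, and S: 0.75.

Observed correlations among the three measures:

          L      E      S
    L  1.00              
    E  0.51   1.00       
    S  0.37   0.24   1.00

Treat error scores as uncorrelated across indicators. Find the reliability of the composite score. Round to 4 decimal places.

Var(L+E+S) = 24.8² + 18.5² + 18.7² + 2·[24.8·18.5·0.51 + 24.8·18.7·0.37 + 18.5·18.7·0.24] = 1306.98 + 977.214 = 2284.19.
With uncorrelated errors the cross-covariances are all true-score covariance, so they carry over unchanged; only the diagonal terms shrink to ρᵢσᵢ².
True-score variance = [24.8²·0.88 + 18.5²·0.64 + 18.7²·0.75] + 977.214 = 1022.54 + 977.214 = 1999.76.
Reliability = 1999.76 / 2284.19 = 0.8755.

0.8755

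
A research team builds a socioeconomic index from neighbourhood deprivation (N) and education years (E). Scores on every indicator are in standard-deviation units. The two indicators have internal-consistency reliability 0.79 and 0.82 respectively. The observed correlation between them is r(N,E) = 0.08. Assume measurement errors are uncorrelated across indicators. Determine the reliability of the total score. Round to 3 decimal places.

0.819

Var(N+E) = 2 + 2·[0.08] = 2 + 0.16 = 2.16.
Because errors are independent across components, Cov(Tᵢ,Tⱼ) = Cov(Xᵢ,Xⱼ); the off-diagonal part of the true-score variance is the same as above.
True-score variance = [0.79 + 0.82] + 0.16 = 1.61 + 0.16 = 1.77.
Reliability = 1.77 / 2.16 = 0.819.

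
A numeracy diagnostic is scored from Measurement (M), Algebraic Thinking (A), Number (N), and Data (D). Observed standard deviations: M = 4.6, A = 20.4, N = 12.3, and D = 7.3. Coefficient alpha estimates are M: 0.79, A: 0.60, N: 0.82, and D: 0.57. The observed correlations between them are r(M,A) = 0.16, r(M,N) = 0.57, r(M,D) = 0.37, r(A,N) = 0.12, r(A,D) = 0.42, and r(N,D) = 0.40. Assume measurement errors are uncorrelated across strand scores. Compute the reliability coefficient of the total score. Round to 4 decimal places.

Var(M+A+N+D) = 4.6² + 20.4² + 12.3² + 7.3² + 2·[4.6·20.4·0.16 + 4.6·12.3·0.57 + 4.6·7.3·0.37 + 20.4·12.3·0.12 + 20.4·7.3·0.42 + 12.3·7.3·0.40] = 641.9 + 376.525 = 1018.42.
Under uncorrelated errors the observed covariances equal the true-score covariances, so only the own-variance terms attenuate.
True-score variance = [4.6²·0.79 + 20.4²·0.60 + 12.3²·0.82 + 7.3²·0.57] + 376.525 = 420.845 + 376.525 = 797.37.
Reliability = 797.37 / 1018.42 = 0.7829.

0.7829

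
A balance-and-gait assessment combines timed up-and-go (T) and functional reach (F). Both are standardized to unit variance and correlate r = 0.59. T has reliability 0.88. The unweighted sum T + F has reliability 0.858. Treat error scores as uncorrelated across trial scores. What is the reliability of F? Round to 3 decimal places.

0.668

Var(T+F) = 2 + 2·0.59 = 3.180.
True-score variance = ρ_T + ρ_F + 2·0.59, so 0.858 = (0.88 + ρ_F + 1.18) / 3.180.
ρ_F = 0.858·3.180 − 0.88 − 1.18 = 0.668.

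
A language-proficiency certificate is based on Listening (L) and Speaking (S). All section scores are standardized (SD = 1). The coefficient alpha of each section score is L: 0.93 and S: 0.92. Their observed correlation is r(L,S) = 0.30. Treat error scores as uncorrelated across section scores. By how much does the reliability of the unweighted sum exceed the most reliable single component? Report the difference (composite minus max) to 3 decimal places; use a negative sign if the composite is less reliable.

0.012

Var(sum) = 2 + 0.6 = 2.6; true-score variance = 1.85 + 0.6 = 2.45; composite reliability = 0.9423.
Max component reliability = 0.9300.
Difference = 0.9423 − 0.9300 = 0.012.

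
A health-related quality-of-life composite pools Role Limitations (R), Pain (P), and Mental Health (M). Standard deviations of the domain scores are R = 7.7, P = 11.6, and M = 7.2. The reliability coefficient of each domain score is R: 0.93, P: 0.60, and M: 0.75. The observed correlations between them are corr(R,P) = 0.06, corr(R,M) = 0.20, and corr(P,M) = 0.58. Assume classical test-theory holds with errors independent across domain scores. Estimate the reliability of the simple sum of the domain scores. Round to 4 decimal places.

Var(R+P+M) = 7.7² + 11.6² + 7.2² + 2·[7.7·11.6·0.06 + 7.7·7.2·0.20 + 11.6·7.2·0.58] = 245.69 + 129.778 = 375.468.
With uncorrelated errors the cross-covariances are all true-score covariance, so they carry over unchanged; only the diagonal terms shrink to ρᵢσᵢ².
True-score variance = [7.7²·0.93 + 11.6²·0.60 + 7.2²·0.75] + 129.778 = 174.756 + 129.778 = 304.533.
Reliability = 304.533 / 375.468 = 0.8111.

0.8111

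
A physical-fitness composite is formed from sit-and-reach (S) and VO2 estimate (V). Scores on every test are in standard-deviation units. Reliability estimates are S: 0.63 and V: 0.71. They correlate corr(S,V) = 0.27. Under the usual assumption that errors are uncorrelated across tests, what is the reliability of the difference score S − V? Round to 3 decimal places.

Var(S−V) = 1 + 1 − 2·0.27 = 2 − 0.54 = 1.46.
With uncorrelated errors the cross-covariances are all true-score covariance, so they carry over unchanged; only the diagonal terms shrink to ρᵢσᵢ².
True-score variance = [0.63 + 0.71] − 0.54 = 1.34 − 0.54 = 0.8.
Reliability = 0.8 / 1.46 = 0.548.

0.548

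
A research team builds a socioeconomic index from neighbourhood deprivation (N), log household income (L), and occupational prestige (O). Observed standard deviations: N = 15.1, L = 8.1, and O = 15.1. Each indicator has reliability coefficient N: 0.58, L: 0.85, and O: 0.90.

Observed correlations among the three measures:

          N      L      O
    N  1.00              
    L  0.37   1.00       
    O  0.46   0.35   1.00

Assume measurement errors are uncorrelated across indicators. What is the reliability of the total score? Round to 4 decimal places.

0.8585

Var(N+L+O) = 15.1² + 8.1² + 15.1² + 2·[15.1·8.1·0.37 + 15.1·15.1·0.46 + 8.1·15.1·0.35] = 521.63 + 385.896 = 907.526.
Under uncorrelated errors the observed covariances equal the true-score covariances, so only the own-variance terms attenuate.
True-score variance = [15.1²·0.58 + 8.1²·0.85 + 15.1²·0.90] + 385.896 = 393.223 + 385.896 = 779.119.
Reliability = 779.119 / 907.526 = 0.8585.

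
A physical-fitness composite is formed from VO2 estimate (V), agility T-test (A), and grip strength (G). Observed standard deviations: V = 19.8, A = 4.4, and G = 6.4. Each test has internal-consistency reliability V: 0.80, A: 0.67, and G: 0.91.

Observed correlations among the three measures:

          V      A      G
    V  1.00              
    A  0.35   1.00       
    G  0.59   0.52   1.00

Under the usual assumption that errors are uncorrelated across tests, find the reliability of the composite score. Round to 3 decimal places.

Var(V+A+G) = 19.8² + 4.4² + 6.4² + 2·[19.8·4.4·0.35 + 19.8·6.4·0.59 + 4.4·6.4·0.52] = 452.36 + 239.8 = 692.16.
Because errors are independent across components, Cov(Tᵢ,Tⱼ) = Cov(Xᵢ,Xⱼ); the off-diagonal part of the true-score variance is the same as above.
True-score variance = [19.8²·0.80 + 4.4²·0.67 + 6.4²·0.91] + 239.8 = 363.877 + 239.8 = 603.677.
Reliability = 603.677 / 692.16 = 0.872.

0.872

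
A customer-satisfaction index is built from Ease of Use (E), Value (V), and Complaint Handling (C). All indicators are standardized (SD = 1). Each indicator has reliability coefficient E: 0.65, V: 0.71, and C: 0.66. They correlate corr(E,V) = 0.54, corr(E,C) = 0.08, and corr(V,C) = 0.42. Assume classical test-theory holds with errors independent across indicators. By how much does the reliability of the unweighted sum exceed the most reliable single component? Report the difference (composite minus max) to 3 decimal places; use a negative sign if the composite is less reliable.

0.097

Var(sum) = 3 + 2.08 = 5.08; true-score variance = 2.02 + 2.08 = 4.1; composite reliability = 0.8071.
Max component reliability = 0.7100.
Difference = 0.8071 − 0.7100 = 0.097.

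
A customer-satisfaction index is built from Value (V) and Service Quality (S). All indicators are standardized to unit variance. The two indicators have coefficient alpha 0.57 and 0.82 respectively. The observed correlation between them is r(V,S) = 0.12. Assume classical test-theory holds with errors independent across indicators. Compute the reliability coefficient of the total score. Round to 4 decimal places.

Var(V+S) = 2 + 2·[0.12] = 2 + 0.24 = 2.24.
With uncorrelated errors the cross-covariances are all true-score covariance, so they carry over unchanged; only the diagonal terms shrink to ρᵢσᵢ².
True-score variance = [0.57 + 0.82] + 0.24 = 1.39 + 0.24 = 1.63.
Reliability = 1.63 / 2.24 = 0.7277.

0.7277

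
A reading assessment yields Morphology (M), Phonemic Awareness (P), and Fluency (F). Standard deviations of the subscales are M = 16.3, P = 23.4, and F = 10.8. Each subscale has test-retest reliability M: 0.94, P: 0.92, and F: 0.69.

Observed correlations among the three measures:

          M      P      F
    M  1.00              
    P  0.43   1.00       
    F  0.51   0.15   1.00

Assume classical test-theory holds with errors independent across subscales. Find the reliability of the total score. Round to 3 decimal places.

Var(M+P+F) = 16.3² + 23.4² + 10.8² + 2·[16.3·23.4·0.43 + 16.3·10.8·0.51 + 23.4·10.8·0.15] = 929.89 + 583.398 = 1513.29.
Because errors are independent across components, Cov(Tᵢ,Tⱼ) = Cov(Xᵢ,Xⱼ); the off-diagonal part of the true-score variance is the same as above.
True-score variance = [16.3²·0.94 + 23.4²·0.92 + 10.8²·0.69] + 583.398 = 833.985 + 583.398 = 1417.38.
Reliability = 1417.38 / 1513.29 = 0.937.

0.937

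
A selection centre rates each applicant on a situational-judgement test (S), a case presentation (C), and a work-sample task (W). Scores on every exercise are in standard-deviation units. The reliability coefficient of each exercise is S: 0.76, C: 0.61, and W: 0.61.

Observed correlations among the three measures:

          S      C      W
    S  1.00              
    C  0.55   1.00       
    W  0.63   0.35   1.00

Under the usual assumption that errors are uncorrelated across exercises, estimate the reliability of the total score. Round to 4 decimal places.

Var(S+C+W) = 3 + 2·[0.55 + 0.63 + 0.35] = 3 + 3.06 = 6.06.
Under uncorrelated errors the observed covariances equal the true-score covariances, so only the own-variance terms attenuate.
True-score variance = [0.76 + 0.61 + 0.61] + 3.06 = 1.98 + 3.06 = 5.04.
Reliability = 5.04 / 6.06 = 0.8317.

0.8317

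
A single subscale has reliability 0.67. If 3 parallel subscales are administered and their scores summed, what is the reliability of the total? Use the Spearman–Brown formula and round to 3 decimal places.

0.859

ρ_k = kρ / (1 + (k−1)ρ) = 3·0.67 / (1 + 2·0.67) = 2.010 / 2.340 = 0.859.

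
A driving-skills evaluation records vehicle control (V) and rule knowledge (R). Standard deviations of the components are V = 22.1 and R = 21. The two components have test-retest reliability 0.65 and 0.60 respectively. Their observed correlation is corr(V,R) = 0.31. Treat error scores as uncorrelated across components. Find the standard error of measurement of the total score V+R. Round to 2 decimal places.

Var(total) = 929.41 + 287.742 = 1217.15.
True-score variance = 582.067 + 287.742 = 869.809, so reliability = 0.7146.
Error variance = 1217.15 − 869.809 = 347.343; SEM = √347.343 = 18.64.

18.64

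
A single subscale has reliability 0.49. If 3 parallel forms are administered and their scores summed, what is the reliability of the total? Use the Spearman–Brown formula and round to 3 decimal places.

ρ_k = kρ / (1 + (k−1)ρ) = 3·0.49 / (1 + 2·0.49) = 1.470 / 1.980 = 0.742.

0.742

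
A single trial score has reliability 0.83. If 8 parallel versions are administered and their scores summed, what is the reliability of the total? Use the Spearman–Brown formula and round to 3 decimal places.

0.975

ρ_k = kρ / (1 + (k−1)ρ) = 8·0.83 / (1 + 7·0.83) = 6.640 / 6.810 = 0.975.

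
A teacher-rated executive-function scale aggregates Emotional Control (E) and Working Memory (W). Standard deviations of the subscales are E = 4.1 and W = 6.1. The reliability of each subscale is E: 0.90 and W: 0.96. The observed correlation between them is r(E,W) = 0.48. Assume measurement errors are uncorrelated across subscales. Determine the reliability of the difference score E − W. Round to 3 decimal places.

0.894

Var(E−W) = 4.1² + 6.1² − 2·4.1·6.1·0.48 = 54.02 − 24.0096 = 30.0104.
Because errors are independent across components, Cov(Tᵢ,Tⱼ) = Cov(Xᵢ,Xⱼ); the off-diagonal part of the true-score variance is the same as above.
True-score variance = [4.1²·0.90 + 6.1²·0.96] − 24.0096 = 50.8506 − 24.0096 = 26.841.
Reliability = 26.841 / 30.0104 = 0.894.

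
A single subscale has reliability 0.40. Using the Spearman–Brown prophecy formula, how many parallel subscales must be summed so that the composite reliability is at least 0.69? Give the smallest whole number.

k ≥ ρ*(1−ρ₁)/(ρ₁(1−ρ*)) = 0.69·0.60 / (0.40·0.31) = 3.339.
Smallest integer k = 4.

4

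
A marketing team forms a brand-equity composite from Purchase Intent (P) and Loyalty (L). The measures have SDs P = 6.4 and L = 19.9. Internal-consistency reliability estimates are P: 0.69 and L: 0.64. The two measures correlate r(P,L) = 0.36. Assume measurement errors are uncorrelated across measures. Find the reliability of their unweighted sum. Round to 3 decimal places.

0.706

Var(P+L) = 6.4² + 19.9² + 2·[6.4·19.9·0.36] = 436.97 + 91.6992 = 528.669.
Because errors are independent across components, Cov(Tᵢ,Tⱼ) = Cov(Xᵢ,Xⱼ); the off-diagonal part of the true-score variance is the same as above.
True-score variance = [6.4²·0.69 + 19.9²·0.64] + 91.6992 = 281.709 + 91.6992 = 373.408.
Reliability = 373.408 / 528.669 = 0.706.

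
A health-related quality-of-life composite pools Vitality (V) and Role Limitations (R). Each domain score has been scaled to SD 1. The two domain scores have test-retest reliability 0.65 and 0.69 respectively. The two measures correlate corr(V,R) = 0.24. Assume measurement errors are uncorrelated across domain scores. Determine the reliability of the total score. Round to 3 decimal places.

0.734

Var(V+R) = 2 + 2·[0.24] = 2 + 0.48 = 2.48.
With uncorrelated errors the cross-covariances are all true-score covariance, so they carry over unchanged; only the diagonal terms shrink to ρᵢσᵢ².
True-score variance = [0.65 + 0.69] + 0.48 = 1.34 + 0.48 = 1.82.
Reliability = 1.82 / 2.48 = 0.734.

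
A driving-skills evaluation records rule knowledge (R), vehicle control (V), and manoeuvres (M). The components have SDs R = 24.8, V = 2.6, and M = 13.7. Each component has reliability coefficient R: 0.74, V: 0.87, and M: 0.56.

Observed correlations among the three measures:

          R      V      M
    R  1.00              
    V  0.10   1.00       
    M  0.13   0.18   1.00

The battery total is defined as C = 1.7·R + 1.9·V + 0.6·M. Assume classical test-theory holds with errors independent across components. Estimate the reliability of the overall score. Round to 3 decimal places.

0.754

Var(C) = 1.7²·24.8² + 1.9²·2.6² + 0.6²·13.7² + 2·[3.23·24.8·2.6·0.10 + 1.02·24.8·13.7·0.13 + 1.14·2.6·13.7·0.18] = 1869.44 + 146.377 = 2015.81.
With uncorrelated errors the cross-covariances are all true-score covariance, so they carry over unchanged; only the diagonal terms shrink to ρᵢσᵢ².
True-score variance = [1.7²·24.8²·0.74 + 1.9²·2.6²·0.87 + 0.6²·13.7²·0.56] + 146.377 = 1374.39 + 146.377 = 1520.77.
Reliability = 1520.77 / 2015.81 = 0.754.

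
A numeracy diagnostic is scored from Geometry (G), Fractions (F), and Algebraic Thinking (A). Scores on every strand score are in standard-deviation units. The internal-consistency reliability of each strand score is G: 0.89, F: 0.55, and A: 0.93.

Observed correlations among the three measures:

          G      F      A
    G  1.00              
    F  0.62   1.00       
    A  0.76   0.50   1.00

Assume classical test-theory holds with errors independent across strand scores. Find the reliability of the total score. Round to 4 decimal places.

Var(G+F+A) = 3 + 2·[0.62 + 0.76 + 0.50] = 3 + 3.76 = 6.76.
Under uncorrelated errors the observed covariances equal the true-score covariances, so only the own-variance terms attenuate.
True-score variance = [0.89 + 0.55 + 0.93] + 3.76 = 2.37 + 3.76 = 6.13.
Reliability = 6.13 / 6.76 = 0.9068.

0.9068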